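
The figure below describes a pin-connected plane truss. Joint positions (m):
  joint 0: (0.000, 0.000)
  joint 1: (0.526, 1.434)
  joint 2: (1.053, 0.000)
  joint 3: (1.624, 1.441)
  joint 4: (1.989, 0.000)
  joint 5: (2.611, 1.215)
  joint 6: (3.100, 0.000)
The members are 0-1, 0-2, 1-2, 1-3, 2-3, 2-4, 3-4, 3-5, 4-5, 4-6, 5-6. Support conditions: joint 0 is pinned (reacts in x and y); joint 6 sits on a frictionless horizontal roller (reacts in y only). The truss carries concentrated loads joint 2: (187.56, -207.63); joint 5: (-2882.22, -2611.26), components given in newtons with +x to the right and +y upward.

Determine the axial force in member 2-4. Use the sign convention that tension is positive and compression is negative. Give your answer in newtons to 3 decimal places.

N=7 nodes, M=11 members, R=3 reactions → 2N=14, M+R=14
member 0 (0-1): L=1.5274, (cx,cy)=(0.3444,0.9388)
member 1 (0-2): L=1.0530, (cx,cy)=(1.0000,0.0000)
member 2 (1-2): L=1.5278, (cx,cy)=(0.3449,-0.9386)
member 3 (1-3): L=1.0980, (cx,cy)=(1.0000,0.0064)
member 4 (2-3): L=1.5500, (cx,cy)=(0.3684,0.9297)
member 5 (2-4): L=0.9360, (cx,cy)=(1.0000,0.0000)
member 6 (3-4): L=1.4865, (cx,cy)=(0.2455,-0.9694)
member 7 (3-5): L=1.0125, (cx,cy)=(0.9748,-0.2232)
member 8 (4-5): L=1.3650, (cx,cy)=(0.4557,0.8901)
member 9 (4-6): L=1.1110, (cx,cy)=(1.0000,0.0000)
member 10 (5-6): L=1.3097, (cx,cy)=(0.3734,-0.9277)
solve A·x = −loads:
  F[0-1] = -1788.0182 N (compression)
  F[0-2] = -2078.9200 N (compression)
  F[1-2] = +1780.0689 N (tension)
  F[1-3] = -1229.7943 N (compression)
  F[2-3] = -1573.8673 N (compression)
  F[2-4] = -1072.6610 N (compression)
  F[3-4] = +2064.6587 N (tension)
  F[3-5] = -2376.4714 N (compression)
  F[4-5] = -2248.4739 N (compression)
  F[4-6] = +458.9105 N (tension)
  F[5-6] = -1229.1220 N (compression)
  Rx@0 = +2694.6600 N
  Ry@0 = +1678.6523 N
  Ry@6 = +1140.2377 N

-1072.661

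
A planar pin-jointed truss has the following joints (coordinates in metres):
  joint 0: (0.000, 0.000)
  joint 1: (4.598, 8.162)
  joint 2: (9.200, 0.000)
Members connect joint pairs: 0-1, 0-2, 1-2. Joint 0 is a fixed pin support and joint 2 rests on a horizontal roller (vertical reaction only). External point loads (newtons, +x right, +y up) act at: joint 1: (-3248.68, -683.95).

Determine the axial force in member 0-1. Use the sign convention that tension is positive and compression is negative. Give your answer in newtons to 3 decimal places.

N=3 nodes, M=3 members, R=3 reactions → 2N=6, M+R=6
member 0 (0-1): L=9.3680, (cx,cy)=(0.4908,0.8713)
member 1 (0-2): L=9.2000, (cx,cy)=(1.0000,0.0000)
member 2 (1-2): L=9.3700, (cx,cy)=(0.4911,-0.8711)
solve A·x = −loads:
  F[0-1] = -3700.6878 N (compression)
  F[0-2] = -1432.3135 N (compression)
  F[1-2] = +2916.2882 N (tension)
  Rx@0 = +3248.6800 N
  Ry@0 = +3224.2678 N
  Ry@2 = -2540.3178 N

-3700.688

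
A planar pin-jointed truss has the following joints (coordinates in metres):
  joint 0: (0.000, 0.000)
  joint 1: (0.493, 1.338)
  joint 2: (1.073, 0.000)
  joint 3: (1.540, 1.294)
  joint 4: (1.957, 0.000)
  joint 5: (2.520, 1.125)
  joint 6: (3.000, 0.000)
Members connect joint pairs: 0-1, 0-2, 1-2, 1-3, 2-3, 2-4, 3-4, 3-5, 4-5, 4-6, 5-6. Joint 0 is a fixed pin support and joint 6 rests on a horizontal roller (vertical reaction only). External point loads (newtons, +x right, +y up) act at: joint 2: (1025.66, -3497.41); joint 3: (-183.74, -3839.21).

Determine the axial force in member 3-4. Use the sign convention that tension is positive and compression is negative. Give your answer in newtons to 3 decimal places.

-2815.669

N=7 nodes, M=11 members, R=3 reactions → 2N=14, M+R=14
member 0 (0-1): L=1.4259, (cx,cy)=(0.3457,0.9383)
member 1 (0-2): L=1.0730, (cx,cy)=(1.0000,0.0000)
member 2 (1-2): L=1.4583, (cx,cy)=(0.3977,-0.9175)
member 3 (1-3): L=1.0479, (cx,cy)=(0.9991,-0.0420)
member 4 (2-3): L=1.3757, (cx,cy)=(0.3395,0.9406)
member 5 (2-4): L=0.8840, (cx,cy)=(1.0000,0.0000)
member 6 (3-4): L=1.3595, (cx,cy)=(0.3067,-0.9518)
member 7 (3-5): L=0.9945, (cx,cy)=(0.9855,-0.1699)
member 8 (4-5): L=1.2580, (cx,cy)=(0.4475,0.8943)
member 9 (4-6): L=1.0430, (cx,cy)=(1.0000,0.0000)
member 10 (5-6): L=1.2231, (cx,cy)=(0.3924,-0.9198)
solve A·x = −loads:
  F[0-1] = -4469.8205 N (compression)
  F[0-2] = +2387.3062 N (tension)
  F[1-2] = +4728.1941 N (tension)
  F[1-3] = -3428.9211 N (compression)
  F[2-3] = -893.8104 N (compression)
  F[2-4] = +3545.5753 N (tension)
  F[3-4] = -2815.6687 N (compression)
  F[3-5] = -2721.5304 N (compression)
  F[4-5] = +2996.8078 N (tension)
  F[4-6] = +1340.7779 N (tension)
  F[5-6] = -3416.5284 N (compression)
  Rx@0 = -841.9200 N
  Ry@0 = +4194.1717 N
  Ry@6 = +3142.4483 N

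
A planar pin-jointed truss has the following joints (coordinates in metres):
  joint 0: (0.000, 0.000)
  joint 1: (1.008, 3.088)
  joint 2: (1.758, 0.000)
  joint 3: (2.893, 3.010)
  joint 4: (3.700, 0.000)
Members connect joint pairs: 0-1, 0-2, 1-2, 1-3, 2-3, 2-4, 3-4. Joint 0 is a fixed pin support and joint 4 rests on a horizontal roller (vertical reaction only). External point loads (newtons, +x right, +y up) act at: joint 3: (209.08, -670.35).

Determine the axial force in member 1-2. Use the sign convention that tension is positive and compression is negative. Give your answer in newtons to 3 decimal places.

-25.160

N=5 nodes, M=7 members, R=3 reactions → 2N=10, M+R=10
member 0 (0-1): L=3.2484, (cx,cy)=(0.3103,0.9506)
member 1 (0-2): L=1.7580, (cx,cy)=(1.0000,0.0000)
member 2 (1-2): L=3.1778, (cx,cy)=(0.2360,-0.9717)
member 3 (1-3): L=1.8866, (cx,cy)=(0.9991,-0.0413)
member 4 (2-3): L=3.2169, (cx,cy)=(0.3528,0.9357)
member 5 (2-4): L=1.9420, (cx,cy)=(1.0000,0.0000)
member 6 (3-4): L=3.1163, (cx,cy)=(0.2590,-0.9659)
solve A·x = −loads:
  F[0-1] = +25.1207 N (tension)
  F[0-2] = +201.2848 N (tension)
  F[1-2] = -25.1597 N (compression)
  F[1-3] = +13.7450 N (tension)
  F[2-3] = +26.1293 N (tension)
  F[2-4] = +186.1276 N (tension)
  F[3-4] = -718.7487 N (compression)
  Rx@0 = -209.0800 N
  Ry@0 = -23.8806 N
  Ry@4 = +694.2306 N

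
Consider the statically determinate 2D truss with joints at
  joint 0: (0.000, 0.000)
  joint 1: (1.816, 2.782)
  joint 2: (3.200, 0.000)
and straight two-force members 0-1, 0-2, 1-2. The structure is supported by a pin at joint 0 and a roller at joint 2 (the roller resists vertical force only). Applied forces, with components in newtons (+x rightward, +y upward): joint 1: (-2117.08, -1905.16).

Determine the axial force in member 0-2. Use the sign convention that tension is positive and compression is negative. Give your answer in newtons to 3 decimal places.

-377.768

N=3 nodes, M=3 members, R=3 reactions → 2N=6, M+R=6
member 0 (0-1): L=3.3223, (cx,cy)=(0.5466,0.8374)
member 1 (0-2): L=3.2000, (cx,cy)=(1.0000,0.0000)
member 2 (1-2): L=3.1072, (cx,cy)=(0.4454,-0.8953)
solve A·x = −loads:
  F[0-1] = -3181.9588 N (compression)
  F[0-2] = -377.7684 N (compression)
  F[1-2] = +848.1354 N (tension)
  Rx@0 = +2117.0800 N
  Ry@0 = +2664.5181 N
  Ry@2 = -759.3581 N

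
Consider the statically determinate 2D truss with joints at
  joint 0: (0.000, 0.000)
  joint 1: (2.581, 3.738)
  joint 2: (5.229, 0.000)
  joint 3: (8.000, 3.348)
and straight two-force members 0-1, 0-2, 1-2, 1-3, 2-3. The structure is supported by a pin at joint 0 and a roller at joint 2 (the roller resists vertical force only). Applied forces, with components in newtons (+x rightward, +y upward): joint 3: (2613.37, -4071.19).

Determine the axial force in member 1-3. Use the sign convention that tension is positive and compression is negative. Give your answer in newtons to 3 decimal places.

N=4 nodes, M=5 members, R=3 reactions → 2N=8, M+R=8
member 0 (0-1): L=4.5425, (cx,cy)=(0.5682,0.8229)
member 1 (0-2): L=5.2290, (cx,cy)=(1.0000,0.0000)
member 2 (1-2): L=4.5809, (cx,cy)=(0.5781,-0.8160)
member 3 (1-3): L=5.4330, (cx,cy)=(0.9974,-0.0718)
member 4 (2-3): L=4.3460, (cx,cy)=(0.6376,0.7704)
solve A·x = −loads:
  F[0-1] = +4655.1629 N (tension)
  F[0-2] = -31.6503 N (compression)
  F[1-2] = -5192.5300 N (compression)
  F[1-3] = +5661.1859 N (tension)
  F[2-3] = -4757.2274 N (compression)
  Rx@0 = -2613.3700 N
  Ry@0 = -3830.7191 N
  Ry@2 = +7901.9091 N

5661.186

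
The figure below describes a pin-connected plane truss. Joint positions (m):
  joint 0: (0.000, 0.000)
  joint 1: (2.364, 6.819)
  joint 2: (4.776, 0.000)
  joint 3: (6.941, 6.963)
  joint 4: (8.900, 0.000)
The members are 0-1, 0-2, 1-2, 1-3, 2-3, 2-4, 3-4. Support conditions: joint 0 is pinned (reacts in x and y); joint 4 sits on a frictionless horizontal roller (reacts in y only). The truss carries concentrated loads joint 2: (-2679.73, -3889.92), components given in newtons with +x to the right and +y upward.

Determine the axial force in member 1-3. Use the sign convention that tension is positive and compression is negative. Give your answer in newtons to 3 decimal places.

-1249.170

N=5 nodes, M=7 members, R=3 reactions → 2N=10, M+R=10
member 0 (0-1): L=7.2172, (cx,cy)=(0.3276,0.9448)
member 1 (0-2): L=4.7760, (cx,cy)=(1.0000,0.0000)
member 2 (1-2): L=7.2330, (cx,cy)=(0.3335,-0.9428)
member 3 (1-3): L=4.5793, (cx,cy)=(0.9995,0.0314)
member 4 (2-3): L=7.2918, (cx,cy)=(0.2969,0.9549)
member 5 (2-4): L=4.1240, (cx,cy)=(1.0000,0.0000)
member 6 (3-4): L=7.2333, (cx,cy)=(0.2708,-0.9626)
solve A·x = −loads:
  F[0-1] = -1907.7189 N (compression)
  F[0-2] = -2054.8508 N (compression)
  F[1-2] = +1870.2459 N (tension)
  F[1-3] = -1249.1696 N (compression)
  F[2-3] = +2227.1576 N (tension)
  F[2-4] = +587.2906 N (tension)
  F[3-4] = -2168.4869 N (compression)
  Rx@0 = +2679.7300 N
  Ry@0 = +1802.4753 N
  Ry@4 = +2087.4447 N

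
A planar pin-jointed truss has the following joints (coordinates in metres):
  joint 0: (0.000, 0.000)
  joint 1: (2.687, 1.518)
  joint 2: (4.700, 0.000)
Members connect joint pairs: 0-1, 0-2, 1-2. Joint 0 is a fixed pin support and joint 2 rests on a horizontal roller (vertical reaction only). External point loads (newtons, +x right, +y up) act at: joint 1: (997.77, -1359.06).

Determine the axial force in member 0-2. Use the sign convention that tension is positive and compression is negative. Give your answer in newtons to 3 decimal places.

N=3 nodes, M=3 members, R=3 reactions → 2N=6, M+R=6
member 0 (0-1): L=3.0861, (cx,cy)=(0.8707,0.4919)
member 1 (0-2): L=4.7000, (cx,cy)=(1.0000,0.0000)
member 2 (1-2): L=2.5212, (cx,cy)=(0.7984,-0.6021)
solve A·x = −loads:
  F[0-1] = -528.2310 N (compression)
  F[0-2] = +1457.6825 N (tension)
  F[1-2] = -1825.6938 N (compression)
  Rx@0 = -997.7700 N
  Ry@0 = +259.8240 N
  Ry@2 = +1099.2360 N

1457.682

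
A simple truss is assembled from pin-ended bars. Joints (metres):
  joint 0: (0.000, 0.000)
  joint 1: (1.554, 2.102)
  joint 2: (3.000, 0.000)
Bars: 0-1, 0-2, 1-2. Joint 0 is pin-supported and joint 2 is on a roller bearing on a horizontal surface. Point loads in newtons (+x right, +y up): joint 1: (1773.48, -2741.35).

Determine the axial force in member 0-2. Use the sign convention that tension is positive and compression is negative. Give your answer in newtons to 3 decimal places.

1831.672

N=3 nodes, M=3 members, R=3 reactions → 2N=6, M+R=6
member 0 (0-1): L=2.6141, (cx,cy)=(0.5945,0.8041)
member 1 (0-2): L=3.0000, (cx,cy)=(1.0000,0.0000)
member 2 (1-2): L=2.5513, (cx,cy)=(0.5668,-0.8239)
solve A·x = −loads:
  F[0-1] = -97.8873 N (compression)
  F[0-2] = +1831.6717 N (tension)
  F[1-2] = -3231.8200 N (compression)
  Rx@0 = -1773.4800 N
  Ry@0 = +78.7124 N
  Ry@2 = +2662.6376 N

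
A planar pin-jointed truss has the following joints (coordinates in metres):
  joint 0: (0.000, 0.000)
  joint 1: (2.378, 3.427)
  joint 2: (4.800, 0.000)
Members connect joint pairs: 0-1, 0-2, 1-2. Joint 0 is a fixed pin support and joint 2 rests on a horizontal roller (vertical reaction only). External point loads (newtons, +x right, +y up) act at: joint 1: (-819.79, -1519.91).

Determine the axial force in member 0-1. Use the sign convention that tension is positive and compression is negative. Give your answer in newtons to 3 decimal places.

-1645.876

N=3 nodes, M=3 members, R=3 reactions → 2N=6, M+R=6
member 0 (0-1): L=4.1712, (cx,cy)=(0.5701,0.8216)
member 1 (0-2): L=4.8000, (cx,cy)=(1.0000,0.0000)
member 2 (1-2): L=4.1965, (cx,cy)=(0.5772,-0.8166)
solve A·x = −loads:
  F[0-1] = -1645.8761 N (compression)
  F[0-2] = +118.5153 N (tension)
  F[1-2] = -205.3455 N (compression)
  Rx@0 = +819.7900 N
  Ry@0 = +1352.2172 N
  Ry@2 = +167.6928 N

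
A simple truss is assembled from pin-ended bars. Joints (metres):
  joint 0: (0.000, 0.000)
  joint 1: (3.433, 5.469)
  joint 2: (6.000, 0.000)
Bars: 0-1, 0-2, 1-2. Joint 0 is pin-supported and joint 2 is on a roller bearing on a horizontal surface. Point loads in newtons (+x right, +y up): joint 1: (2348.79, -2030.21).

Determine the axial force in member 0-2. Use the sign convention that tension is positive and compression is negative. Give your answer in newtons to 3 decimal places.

1550.123

N=3 nodes, M=3 members, R=3 reactions → 2N=6, M+R=6
member 0 (0-1): L=6.4572, (cx,cy)=(0.5317,0.8470)
member 1 (0-2): L=6.0000, (cx,cy)=(1.0000,0.0000)
member 2 (1-2): L=6.0415, (cx,cy)=(0.4249,-0.9052)
solve A·x = −loads:
  F[0-1] = +1502.2298 N (tension)
  F[0-2] = +1550.1228 N (tension)
  F[1-2] = -3648.2400 N (compression)
  Rx@0 = -2348.7900 N
  Ry@0 = -1272.3306 N
  Ry@2 = +3302.5406 N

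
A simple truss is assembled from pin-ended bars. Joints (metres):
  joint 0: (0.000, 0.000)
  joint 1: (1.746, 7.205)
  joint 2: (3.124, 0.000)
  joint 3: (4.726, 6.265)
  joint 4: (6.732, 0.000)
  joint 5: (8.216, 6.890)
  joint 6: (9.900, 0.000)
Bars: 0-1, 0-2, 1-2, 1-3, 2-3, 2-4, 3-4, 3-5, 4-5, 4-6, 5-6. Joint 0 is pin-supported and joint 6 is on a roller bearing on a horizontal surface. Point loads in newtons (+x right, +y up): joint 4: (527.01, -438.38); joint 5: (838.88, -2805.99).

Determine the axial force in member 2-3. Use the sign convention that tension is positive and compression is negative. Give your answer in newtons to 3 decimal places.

N=7 nodes, M=11 members, R=3 reactions → 2N=14, M+R=14
member 0 (0-1): L=7.4135, (cx,cy)=(0.2355,0.9719)
member 1 (0-2): L=3.1240, (cx,cy)=(1.0000,0.0000)
member 2 (1-2): L=7.3356, (cx,cy)=(0.1879,-0.9822)
member 3 (1-3): L=3.1247, (cx,cy)=(0.9537,-0.3008)
member 4 (2-3): L=6.4666, (cx,cy)=(0.2477,0.9688)
member 5 (2-4): L=3.6080, (cx,cy)=(1.0000,0.0000)
member 6 (3-4): L=6.5783, (cx,cy)=(0.3049,-0.9524)
member 7 (3-5): L=3.5455, (cx,cy)=(0.9843,0.1763)
member 8 (4-5): L=7.0480, (cx,cy)=(0.2106,0.9776)
member 9 (4-6): L=3.1680, (cx,cy)=(1.0000,0.0000)
member 10 (5-6): L=7.0928, (cx,cy)=(0.2374,-0.9714)
solve A·x = −loads:
  F[0-1] = -34.7338 N (compression)
  F[0-2] = +1374.0703 N (tension)
  F[1-2] = +39.3710 N (tension)
  F[1-3] = -16.3328 N (compression)
  F[2-3] = -39.9143 N (compression)
  F[2-4] = +1391.3544 N (tension)
  F[3-4] = +28.9941 N (tension)
  F[3-5] = -34.8516 N (compression)
  F[4-5] = +420.1867 N (tension)
  F[4-6] = +784.7130 N (tension)
  F[5-6] = -3305.1191 N (compression)
  Rx@0 = -1365.8900 N
  Ry@0 = +33.7567 N
  Ry@6 = +3210.6133 N

-39.914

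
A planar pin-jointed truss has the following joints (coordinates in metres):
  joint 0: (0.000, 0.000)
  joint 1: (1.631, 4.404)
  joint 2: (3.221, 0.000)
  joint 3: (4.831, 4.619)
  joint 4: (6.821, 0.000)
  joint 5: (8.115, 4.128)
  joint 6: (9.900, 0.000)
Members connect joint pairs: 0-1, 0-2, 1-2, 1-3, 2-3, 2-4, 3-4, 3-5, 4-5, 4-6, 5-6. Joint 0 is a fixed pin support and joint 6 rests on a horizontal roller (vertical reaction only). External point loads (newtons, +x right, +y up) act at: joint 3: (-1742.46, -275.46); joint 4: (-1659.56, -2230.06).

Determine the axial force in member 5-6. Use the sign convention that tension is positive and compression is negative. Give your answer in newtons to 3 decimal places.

-934.709

N=7 nodes, M=11 members, R=3 reactions → 2N=14, M+R=14
member 0 (0-1): L=4.6963, (cx,cy)=(0.3473,0.9378)
member 1 (0-2): L=3.2210, (cx,cy)=(1.0000,0.0000)
member 2 (1-2): L=4.6822, (cx,cy)=(0.3396,-0.9406)
member 3 (1-3): L=3.2072, (cx,cy)=(0.9978,0.0670)
member 4 (2-3): L=4.8915, (cx,cy)=(0.3291,0.9443)
member 5 (2-4): L=3.6000, (cx,cy)=(1.0000,0.0000)
member 6 (3-4): L=5.0294, (cx,cy)=(0.3957,-0.9184)
member 7 (3-5): L=3.3205, (cx,cy)=(0.9890,-0.1479)
member 8 (4-5): L=4.3261, (cx,cy)=(0.2991,0.9542)
member 9 (4-6): L=3.0790, (cx,cy)=(1.0000,0.0000)
member 10 (5-6): L=4.4974, (cx,cy)=(0.3969,-0.9179)
solve A·x = −loads:
  F[0-1] = -1756.9426 N (compression)
  F[0-2] = -2791.8452 N (compression)
  F[1-2] = +1667.6365 N (tension)
  F[1-3] = -1179.1257 N (compression)
  F[2-3] = -1661.0937 N (compression)
  F[2-4] = -1678.8159 N (compression)
  F[3-4] = +1593.5635 N (tension)
  F[3-5] = -618.0643 N (compression)
  F[4-5] = +803.3221 N (tension)
  F[4-6] = +370.9824 N (tension)
  F[5-6] = -934.7094 N (compression)
  Rx@0 = +3402.0200 N
  Ry@0 = +1647.5843 N
  Ry@6 = +857.9357 N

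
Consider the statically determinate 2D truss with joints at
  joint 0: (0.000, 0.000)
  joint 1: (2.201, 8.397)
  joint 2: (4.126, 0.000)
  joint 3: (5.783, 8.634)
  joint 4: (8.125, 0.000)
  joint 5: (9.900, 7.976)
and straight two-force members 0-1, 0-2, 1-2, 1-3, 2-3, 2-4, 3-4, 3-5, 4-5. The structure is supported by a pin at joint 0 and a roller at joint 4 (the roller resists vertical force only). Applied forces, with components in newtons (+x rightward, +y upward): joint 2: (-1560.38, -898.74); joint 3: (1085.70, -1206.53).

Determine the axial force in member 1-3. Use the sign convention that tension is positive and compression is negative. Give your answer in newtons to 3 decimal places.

176.372

N=6 nodes, M=9 members, R=3 reactions → 2N=12, M+R=12
member 0 (0-1): L=8.6807, (cx,cy)=(0.2536,0.9673)
member 1 (0-2): L=4.1260, (cx,cy)=(1.0000,0.0000)
member 2 (1-2): L=8.6148, (cx,cy)=(0.2235,-0.9747)
member 3 (1-3): L=3.5898, (cx,cy)=(0.9978,0.0660)
member 4 (2-3): L=8.7916, (cx,cy)=(0.1885,0.9821)
member 5 (2-4): L=3.9990, (cx,cy)=(1.0000,0.0000)
member 6 (3-4): L=8.9460, (cx,cy)=(0.2618,-0.9651)
member 7 (3-5): L=4.1693, (cx,cy)=(0.9875,-0.1578)
member 8 (4-5): L=8.1711, (cx,cy)=(0.2172,0.9761)
solve A·x = −loads:
  F[0-1] = +375.8742 N (tension)
  F[0-2] = -569.9836 N (compression)
  F[1-2] = -361.0771 N (compression)
  F[1-3] = +176.3718 N (tension)
  F[2-3] = +1273.5114 N (tension)
  F[2-4] = +669.6865 N (tension)
  F[3-4] = -2558.0766 N (compression)
  F[3-5] = -0.0000 N (compression)
  F[4-5] = +0.0000 N (tension)
  Rx@0 = +474.6800 N
  Ry@0 = -363.5913 N
  Ry@4 = +2468.8613 N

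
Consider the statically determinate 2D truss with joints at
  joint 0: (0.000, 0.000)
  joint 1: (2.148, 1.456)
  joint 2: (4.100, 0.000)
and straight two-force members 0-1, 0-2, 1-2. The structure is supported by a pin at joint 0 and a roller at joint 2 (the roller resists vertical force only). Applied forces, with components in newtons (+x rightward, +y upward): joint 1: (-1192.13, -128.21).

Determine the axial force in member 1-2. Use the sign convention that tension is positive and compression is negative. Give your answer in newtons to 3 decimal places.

N=3 nodes, M=3 members, R=3 reactions → 2N=6, M+R=6
member 0 (0-1): L=2.5950, (cx,cy)=(0.8278,0.5611)
member 1 (0-2): L=4.1000, (cx,cy)=(1.0000,0.0000)
member 2 (1-2): L=2.4352, (cx,cy)=(0.8016,-0.5979)
solve A·x = −loads:
  F[0-1] = -863.3104 N (compression)
  F[0-2] = -477.5187 N (compression)
  F[1-2] = +595.7262 N (tension)
  Rx@0 = +1192.1300 N
  Ry@0 = +484.3920 N
  Ry@2 = -356.1820 N

595.726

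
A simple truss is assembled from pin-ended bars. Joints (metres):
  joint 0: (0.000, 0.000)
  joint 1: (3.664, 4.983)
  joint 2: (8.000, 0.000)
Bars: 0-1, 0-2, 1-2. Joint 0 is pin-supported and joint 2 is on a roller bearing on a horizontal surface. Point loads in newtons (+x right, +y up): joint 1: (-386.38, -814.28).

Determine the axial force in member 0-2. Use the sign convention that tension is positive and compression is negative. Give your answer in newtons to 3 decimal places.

N=3 nodes, M=3 members, R=3 reactions → 2N=6, M+R=6
member 0 (0-1): L=6.1851, (cx,cy)=(0.5924,0.8056)
member 1 (0-2): L=8.0000, (cx,cy)=(1.0000,0.0000)
member 2 (1-2): L=6.6054, (cx,cy)=(0.6564,-0.7544)
solve A·x = −loads:
  F[0-1] = -846.5305 N (compression)
  F[0-2] = +115.0992 N (tension)
  F[1-2] = -175.3402 N (compression)
  Rx@0 = +386.3800 N
  Ry@0 = +682.0062 N
  Ry@2 = +132.2738 N

115.099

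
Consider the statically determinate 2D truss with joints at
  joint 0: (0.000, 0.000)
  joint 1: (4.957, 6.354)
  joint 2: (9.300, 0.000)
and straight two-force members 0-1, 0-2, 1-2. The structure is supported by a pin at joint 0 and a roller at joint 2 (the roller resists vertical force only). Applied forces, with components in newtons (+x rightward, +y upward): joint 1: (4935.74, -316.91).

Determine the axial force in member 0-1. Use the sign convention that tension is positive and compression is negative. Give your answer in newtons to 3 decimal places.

N=3 nodes, M=3 members, R=3 reactions → 2N=6, M+R=6
member 0 (0-1): L=8.0589, (cx,cy)=(0.6151,0.7884)
member 1 (0-2): L=9.3000, (cx,cy)=(1.0000,0.0000)
member 2 (1-2): L=7.6964, (cx,cy)=(0.5643,-0.8256)
solve A·x = −loads:
  F[0-1] = +4089.3323 N (tension)
  F[0-2] = +2420.3930 N (tension)
  F[1-2] = -4289.2872 N (compression)
  Rx@0 = -4935.7400 N
  Ry@0 = -3224.2314 N
  Ry@2 = +3541.1414 N

4089.332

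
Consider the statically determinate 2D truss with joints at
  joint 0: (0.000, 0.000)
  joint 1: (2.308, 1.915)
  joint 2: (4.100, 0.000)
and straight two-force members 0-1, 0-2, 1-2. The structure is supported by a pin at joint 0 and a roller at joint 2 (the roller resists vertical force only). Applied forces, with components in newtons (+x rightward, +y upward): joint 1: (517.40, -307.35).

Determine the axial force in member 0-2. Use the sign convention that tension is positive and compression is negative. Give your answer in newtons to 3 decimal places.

N=3 nodes, M=3 members, R=3 reactions → 2N=6, M+R=6
member 0 (0-1): L=2.9990, (cx,cy)=(0.7696,0.6385)
member 1 (0-2): L=4.1000, (cx,cy)=(1.0000,0.0000)
member 2 (1-2): L=2.6227, (cx,cy)=(0.6833,-0.7302)
solve A·x = −loads:
  F[0-1] = +168.0845 N (tension)
  F[0-2] = +388.0445 N (tension)
  F[1-2] = -567.9237 N (compression)
  Rx@0 = -517.4000 N
  Ry@0 = -107.3292 N
  Ry@2 = +414.6792 N

388.044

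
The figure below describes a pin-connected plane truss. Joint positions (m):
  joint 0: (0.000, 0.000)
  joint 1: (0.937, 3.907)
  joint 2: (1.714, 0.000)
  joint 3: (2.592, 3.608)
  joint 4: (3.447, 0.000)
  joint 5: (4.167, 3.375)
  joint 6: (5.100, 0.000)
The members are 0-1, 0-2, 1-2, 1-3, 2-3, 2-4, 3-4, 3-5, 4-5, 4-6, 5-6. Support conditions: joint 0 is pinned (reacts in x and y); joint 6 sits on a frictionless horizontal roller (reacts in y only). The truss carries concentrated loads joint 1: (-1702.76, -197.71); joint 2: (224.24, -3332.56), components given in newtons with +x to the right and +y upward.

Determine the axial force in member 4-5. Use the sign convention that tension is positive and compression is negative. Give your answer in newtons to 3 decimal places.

-140.817

N=7 nodes, M=11 members, R=3 reactions → 2N=14, M+R=14
member 0 (0-1): L=4.0178, (cx,cy)=(0.2332,0.9724)
member 1 (0-2): L=1.7140, (cx,cy)=(1.0000,0.0000)
member 2 (1-2): L=3.9835, (cx,cy)=(0.1951,-0.9808)
member 3 (1-3): L=1.6818, (cx,cy)=(0.9841,-0.1778)
member 4 (2-3): L=3.7133, (cx,cy)=(0.2364,0.9716)
member 5 (2-4): L=1.7330, (cx,cy)=(1.0000,0.0000)
member 6 (3-4): L=3.7079, (cx,cy)=(0.2306,-0.9731)
member 7 (3-5): L=1.5921, (cx,cy)=(0.9892,-0.1463)
member 8 (4-5): L=3.4509, (cx,cy)=(0.2086,0.9780)
member 9 (4-6): L=1.6530, (cx,cy)=(1.0000,0.0000)
member 10 (5-6): L=3.5016, (cx,cy)=(0.2665,-0.9638)
solve A·x = −loads:
  F[0-1] = -3782.6970 N (compression)
  F[0-2] = -596.3462 N (compression)
  F[1-2] = +3524.3189 N (tension)
  F[1-3] = +135.3095 N (tension)
  F[2-3] = -127.6863 N (compression)
  F[2-4] = -102.9627 N (compression)
  F[3-4] = +141.5319 N (tension)
  F[3-5] = +71.0927 N (tension)
  F[4-5] = -140.8168 N (compression)
  F[4-6] = -40.9475 N (compression)
  F[5-6] = +153.6775 N (tension)
  Rx@0 = +1478.5200 N
  Ry@0 = +3678.3918 N
  Ry@6 = -148.1218 N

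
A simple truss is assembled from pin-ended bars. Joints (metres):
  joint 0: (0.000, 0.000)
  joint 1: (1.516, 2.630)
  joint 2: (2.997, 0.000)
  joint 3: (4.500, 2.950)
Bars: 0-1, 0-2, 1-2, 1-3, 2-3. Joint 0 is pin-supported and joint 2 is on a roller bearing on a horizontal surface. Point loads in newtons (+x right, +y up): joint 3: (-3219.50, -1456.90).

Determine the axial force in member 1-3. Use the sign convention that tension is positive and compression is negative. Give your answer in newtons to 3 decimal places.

N=4 nodes, M=5 members, R=3 reactions → 2N=8, M+R=8
member 0 (0-1): L=3.0356, (cx,cy)=(0.4994,0.8664)
member 1 (0-2): L=2.9970, (cx,cy)=(1.0000,0.0000)
member 2 (1-2): L=3.0183, (cx,cy)=(0.4907,-0.8713)
member 3 (1-3): L=3.0011, (cx,cy)=(0.9943,0.1066)
member 4 (2-3): L=3.3108, (cx,cy)=(0.4540,0.8910)
solve A·x = −loads:
  F[0-1] = -2814.4644 N (compression)
  F[0-2] = -1813.9587 N (compression)
  F[1-2] = +2475.9021 N (tension)
  F[1-3] = -2635.4170 N (compression)
  F[2-3] = -1319.7172 N (compression)
  Rx@0 = +3219.5000 N
  Ry@0 = +2438.3731 N
  Ry@2 = -981.4731 N

-2635.417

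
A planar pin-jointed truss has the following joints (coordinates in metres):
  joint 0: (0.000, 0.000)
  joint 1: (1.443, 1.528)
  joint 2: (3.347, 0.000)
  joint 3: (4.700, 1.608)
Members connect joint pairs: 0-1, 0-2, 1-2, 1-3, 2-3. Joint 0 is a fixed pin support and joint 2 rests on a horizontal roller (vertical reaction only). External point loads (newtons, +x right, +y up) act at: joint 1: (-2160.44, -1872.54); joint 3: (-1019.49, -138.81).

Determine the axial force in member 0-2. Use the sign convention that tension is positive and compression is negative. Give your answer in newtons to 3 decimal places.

-832.968

N=4 nodes, M=5 members, R=3 reactions → 2N=8, M+R=8
member 0 (0-1): L=2.1017, (cx,cy)=(0.6866,0.7270)
member 1 (0-2): L=3.3470, (cx,cy)=(1.0000,0.0000)
member 2 (1-2): L=2.4413, (cx,cy)=(0.7799,-0.6259)
member 3 (1-3): L=3.2580, (cx,cy)=(0.9997,0.0246)
member 4 (2-3): L=2.1015, (cx,cy)=(0.6438,0.7652)
solve A·x = −loads:
  F[0-1] = -3418.2600 N (compression)
  F[0-2] = -832.9678 N (compression)
  F[1-2] = +942.7006 N (tension)
  F[1-3] = -922.0207 N (compression)
  F[2-3] = -151.8220 N (compression)
  Rx@0 = +3179.9300 N
  Ry@0 = +2485.2102 N
  Ry@2 = -473.8602 N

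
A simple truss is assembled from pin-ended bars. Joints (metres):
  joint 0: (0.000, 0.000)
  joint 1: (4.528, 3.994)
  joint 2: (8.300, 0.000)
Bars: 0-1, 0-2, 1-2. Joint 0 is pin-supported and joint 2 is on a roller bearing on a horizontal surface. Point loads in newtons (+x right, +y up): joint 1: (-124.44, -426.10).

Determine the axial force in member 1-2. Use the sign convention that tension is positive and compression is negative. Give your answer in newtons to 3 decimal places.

-237.371

N=3 nodes, M=3 members, R=3 reactions → 2N=6, M+R=6
member 0 (0-1): L=6.0378, (cx,cy)=(0.7499,0.6615)
member 1 (0-2): L=8.3000, (cx,cy)=(1.0000,0.0000)
member 2 (1-2): L=5.4936, (cx,cy)=(0.6866,-0.7270)
solve A·x = −loads:
  F[0-1] = -383.2580 N (compression)
  F[0-2] = +162.9821 N (tension)
  F[1-2] = -237.3712 N (compression)
  Rx@0 = +124.4400 N
  Ry@0 = +253.5256 N
  Ry@2 = +172.5744 N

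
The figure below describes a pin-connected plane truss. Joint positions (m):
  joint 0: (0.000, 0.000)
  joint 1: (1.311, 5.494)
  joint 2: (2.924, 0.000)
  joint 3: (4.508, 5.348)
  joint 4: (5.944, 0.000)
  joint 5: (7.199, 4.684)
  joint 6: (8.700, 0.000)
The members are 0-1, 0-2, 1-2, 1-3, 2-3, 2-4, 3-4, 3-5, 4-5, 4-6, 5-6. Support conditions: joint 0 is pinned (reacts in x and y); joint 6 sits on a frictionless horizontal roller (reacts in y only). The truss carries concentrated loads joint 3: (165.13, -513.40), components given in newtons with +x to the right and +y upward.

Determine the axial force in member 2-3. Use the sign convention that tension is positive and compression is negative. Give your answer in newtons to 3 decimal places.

N=7 nodes, M=11 members, R=3 reactions → 2N=14, M+R=14
member 0 (0-1): L=5.6483, (cx,cy)=(0.2321,0.9727)
member 1 (0-2): L=2.9240, (cx,cy)=(1.0000,0.0000)
member 2 (1-2): L=5.7259, (cx,cy)=(0.2817,-0.9595)
member 3 (1-3): L=3.2003, (cx,cy)=(0.9990,-0.0456)
member 4 (2-3): L=5.5776, (cx,cy)=(0.2840,0.9588)
member 5 (2-4): L=3.0200, (cx,cy)=(1.0000,0.0000)
member 6 (3-4): L=5.5374, (cx,cy)=(0.2593,-0.9658)
member 7 (3-5): L=2.7717, (cx,cy)=(0.9709,-0.2396)
member 8 (4-5): L=4.8492, (cx,cy)=(0.2588,0.9659)
member 9 (4-6): L=2.7560, (cx,cy)=(1.0000,0.0000)
member 10 (5-6): L=4.9186, (cx,cy)=(0.3052,-0.9523)
solve A·x = −loads:
  F[0-1] = -149.9642 N (compression)
  F[0-2] = +199.9378 N (tension)
  F[1-2] = +155.7707 N (tension)
  F[1-3] = -78.7708 N (compression)
  F[2-3] = -155.8803 N (compression)
  F[2-4] = +288.0874 N (tension)
  F[3-4] = -328.7266 N (compression)
  F[3-5] = -208.9238 N (compression)
  F[4-5] = +328.6791 N (tension)
  F[4-6] = +117.7764 N (tension)
  F[5-6] = -385.9411 N (compression)
  Rx@0 = -165.1300 N
  Ry@0 = +145.8687 N
  Ry@6 = +367.5313 N

-155.880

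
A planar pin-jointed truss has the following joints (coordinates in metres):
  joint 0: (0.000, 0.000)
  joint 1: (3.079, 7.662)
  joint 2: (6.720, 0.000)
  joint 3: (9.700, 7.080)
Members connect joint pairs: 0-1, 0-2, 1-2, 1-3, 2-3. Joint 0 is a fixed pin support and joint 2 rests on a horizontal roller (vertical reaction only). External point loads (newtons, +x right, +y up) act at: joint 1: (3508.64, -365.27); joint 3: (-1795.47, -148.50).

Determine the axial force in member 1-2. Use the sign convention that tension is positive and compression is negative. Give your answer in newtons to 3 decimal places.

N=4 nodes, M=5 members, R=3 reactions → 2N=8, M+R=8
member 0 (0-1): L=8.2575, (cx,cy)=(0.3729,0.9279)
member 1 (0-2): L=6.7200, (cx,cy)=(1.0000,0.0000)
member 2 (1-2): L=8.4831, (cx,cy)=(0.4292,-0.9032)
member 3 (1-3): L=6.6465, (cx,cy)=(0.9962,-0.0876)
member 4 (2-3): L=7.6816, (cx,cy)=(0.3879,0.9217)
solve A·x = −loads:
  F[0-1] = +2130.4033 N (tension)
  F[0-2] = +918.8009 N (tension)
  F[1-2] = -2430.3823 N (compression)
  F[1-3] = -1677.5803 N (compression)
  F[2-3] = -320.4963 N (compression)
  Rx@0 = -1713.1700 N
  Ry@0 = -1976.7640 N
  Ry@2 = +2490.5340 N

-2430.382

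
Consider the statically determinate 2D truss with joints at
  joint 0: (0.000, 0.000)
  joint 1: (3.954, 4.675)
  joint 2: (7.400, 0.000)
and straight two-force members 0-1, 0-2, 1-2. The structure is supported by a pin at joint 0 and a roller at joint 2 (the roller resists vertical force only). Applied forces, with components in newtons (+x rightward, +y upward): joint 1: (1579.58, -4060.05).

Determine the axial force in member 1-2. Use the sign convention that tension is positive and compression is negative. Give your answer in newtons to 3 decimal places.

-3934.761

N=3 nodes, M=3 members, R=3 reactions → 2N=6, M+R=6
member 0 (0-1): L=6.1229, (cx,cy)=(0.6458,0.7635)
member 1 (0-2): L=7.4000, (cx,cy)=(1.0000,0.0000)
member 2 (1-2): L=5.8078, (cx,cy)=(0.5933,-0.8050)
solve A·x = −loads:
  F[0-1] = -1169.2503 N (compression)
  F[0-2] = +2334.6512 N (tension)
  F[1-2] = -3934.7613 N (compression)
  Rx@0 = -1579.5800 N
  Ry@0 = +892.7562 N
  Ry@2 = +3167.2938 N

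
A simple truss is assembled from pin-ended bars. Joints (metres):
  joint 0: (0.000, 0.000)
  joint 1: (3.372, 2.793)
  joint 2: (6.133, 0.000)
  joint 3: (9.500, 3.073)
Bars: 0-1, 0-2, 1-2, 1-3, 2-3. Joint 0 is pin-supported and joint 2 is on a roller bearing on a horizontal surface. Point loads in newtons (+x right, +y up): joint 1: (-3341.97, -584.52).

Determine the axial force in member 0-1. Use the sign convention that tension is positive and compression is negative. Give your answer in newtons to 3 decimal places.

-2798.435

N=4 nodes, M=5 members, R=3 reactions → 2N=8, M+R=8
member 0 (0-1): L=4.3785, (cx,cy)=(0.7701,0.6379)
member 1 (0-2): L=6.1330, (cx,cy)=(1.0000,0.0000)
member 2 (1-2): L=3.9273, (cx,cy)=(0.7030,-0.7112)
member 3 (1-3): L=6.1344, (cx,cy)=(0.9990,0.0456)
member 4 (2-3): L=4.5585, (cx,cy)=(0.7386,0.6741)
solve A·x = −loads:
  F[0-1] = -2798.4348 N (compression)
  F[0-2] = -1186.8188 N (compression)
  F[1-2] = +1688.1697 N (tension)
  F[1-3] = +0.0000 N (tension)
  F[2-3] = -0.0000 N (compression)
  Rx@0 = +3341.9700 N
  Ry@0 = +1785.0941 N
  Ry@2 = -1200.5741 N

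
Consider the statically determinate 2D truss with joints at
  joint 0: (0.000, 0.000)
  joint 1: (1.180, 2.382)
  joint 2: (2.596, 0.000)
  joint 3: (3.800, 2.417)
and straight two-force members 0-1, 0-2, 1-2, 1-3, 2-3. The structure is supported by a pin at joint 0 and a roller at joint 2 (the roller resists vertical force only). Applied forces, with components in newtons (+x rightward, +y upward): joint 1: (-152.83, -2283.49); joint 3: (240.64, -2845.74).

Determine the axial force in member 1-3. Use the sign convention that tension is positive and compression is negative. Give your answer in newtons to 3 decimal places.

N=4 nodes, M=5 members, R=3 reactions → 2N=8, M+R=8
member 0 (0-1): L=2.6583, (cx,cy)=(0.4439,0.8961)
member 1 (0-2): L=2.5960, (cx,cy)=(1.0000,0.0000)
member 2 (1-2): L=2.7711, (cx,cy)=(0.5110,-0.8596)
member 3 (1-3): L=2.6202, (cx,cy)=(0.9999,0.0134)
member 4 (2-3): L=2.7003, (cx,cy)=(0.4459,0.8951)
solve A·x = −loads:
  F[0-1] = +176.4390 N (tension)
  F[0-2] = +9.4887 N (tension)
  F[1-2] = -2814.4817 N (compression)
  F[1-3] = +1669.4692 N (tension)
  F[2-3] = -3204.1818 N (compression)
  Rx@0 = -87.8100 N
  Ry@0 = -158.1028 N
  Ry@2 = +5287.3328 N

1669.469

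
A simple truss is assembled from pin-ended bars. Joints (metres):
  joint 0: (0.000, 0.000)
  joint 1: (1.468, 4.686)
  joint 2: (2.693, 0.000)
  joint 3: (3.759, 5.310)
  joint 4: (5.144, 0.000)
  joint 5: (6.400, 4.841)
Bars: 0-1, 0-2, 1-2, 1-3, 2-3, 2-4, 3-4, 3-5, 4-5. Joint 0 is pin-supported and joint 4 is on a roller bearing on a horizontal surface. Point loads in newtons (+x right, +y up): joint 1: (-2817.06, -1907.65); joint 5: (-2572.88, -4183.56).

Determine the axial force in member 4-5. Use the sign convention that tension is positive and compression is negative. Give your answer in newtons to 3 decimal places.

N=6 nodes, M=9 members, R=3 reactions → 2N=12, M+R=12
member 0 (0-1): L=4.9106, (cx,cy)=(0.2989,0.9543)
member 1 (0-2): L=2.6930, (cx,cy)=(1.0000,0.0000)
member 2 (1-2): L=4.8435, (cx,cy)=(0.2529,-0.9675)
member 3 (1-3): L=2.3745, (cx,cy)=(0.9649,0.2628)
member 4 (2-3): L=5.4159, (cx,cy)=(0.1968,0.9804)
member 5 (2-4): L=2.4510, (cx,cy)=(1.0000,0.0000)
member 6 (3-4): L=5.4877, (cx,cy)=(0.2524,-0.9676)
member 7 (3-5): L=2.6823, (cx,cy)=(0.9846,-0.1748)
member 8 (4-5): L=5.0013, (cx,cy)=(0.2511,0.9680)
solve A·x = −loads:
  F[0-1] = -5584.7119 N (compression)
  F[0-2] = -3720.4046 N (compression)
  F[1-2] = +3603.1571 N (tension)
  F[1-3] = +244.8277 N (tension)
  F[2-3] = -3555.5631 N (compression)
  F[2-4] = -2109.2742 N (compression)
  F[3-4] = +3797.1085 N (tension)
  F[3-5] = -1444.1855 N (compression)
  F[4-5] = -4582.9486 N (compression)
  Rx@0 = +5389.9400 N
  Ry@0 = +5329.3206 N
  Ry@4 = +761.8894 N

-4582.949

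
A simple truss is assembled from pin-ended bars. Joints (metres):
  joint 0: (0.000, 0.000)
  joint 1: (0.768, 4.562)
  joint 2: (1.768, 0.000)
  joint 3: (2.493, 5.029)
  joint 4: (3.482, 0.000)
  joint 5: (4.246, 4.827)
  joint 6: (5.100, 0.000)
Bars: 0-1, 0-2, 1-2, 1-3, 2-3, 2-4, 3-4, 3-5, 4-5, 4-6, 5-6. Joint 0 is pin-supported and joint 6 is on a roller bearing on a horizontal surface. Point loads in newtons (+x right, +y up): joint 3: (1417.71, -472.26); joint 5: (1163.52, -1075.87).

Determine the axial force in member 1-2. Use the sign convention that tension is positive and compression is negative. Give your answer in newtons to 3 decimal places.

-1916.317

N=7 nodes, M=11 members, R=3 reactions → 2N=14, M+R=14
member 0 (0-1): L=4.6262, (cx,cy)=(0.1660,0.9861)
member 1 (0-2): L=1.7680, (cx,cy)=(1.0000,0.0000)
member 2 (1-2): L=4.6703, (cx,cy)=(0.2141,-0.9768)
member 3 (1-3): L=1.7871, (cx,cy)=(0.9653,0.2613)
member 4 (2-3): L=5.0810, (cx,cy)=(0.1427,0.9898)
member 5 (2-4): L=1.7140, (cx,cy)=(1.0000,0.0000)
member 6 (3-4): L=5.1253, (cx,cy)=(0.1930,-0.9812)
member 7 (3-5): L=1.7646, (cx,cy)=(0.9934,-0.1145)
member 8 (4-5): L=4.8871, (cx,cy)=(0.1563,0.9877)
member 9 (4-6): L=1.6180, (cx,cy)=(1.0000,0.0000)
member 10 (5-6): L=4.9020, (cx,cy)=(0.1742,-0.9847)
solve A·x = −loads:
  F[0-1] = +2106.8824 N (tension)
  F[0-2] = +2231.4639 N (tension)
  F[1-2] = -1916.3171 N (compression)
  F[1-3] = +787.4462 N (tension)
  F[2-3] = +1891.2251 N (tension)
  F[2-4] = +1551.2889 N (tension)
  F[3-4] = -2612.4096 N (compression)
  F[3-5] = +117.1002 N (tension)
  F[4-5] = +2595.2206 N (tension)
  F[4-6] = +641.4778 N (tension)
  F[5-6] = -3682.0854 N (compression)
  Rx@0 = -2581.2300 N
  Ry@0 = -2077.6470 N
  Ry@6 = +3625.7770 N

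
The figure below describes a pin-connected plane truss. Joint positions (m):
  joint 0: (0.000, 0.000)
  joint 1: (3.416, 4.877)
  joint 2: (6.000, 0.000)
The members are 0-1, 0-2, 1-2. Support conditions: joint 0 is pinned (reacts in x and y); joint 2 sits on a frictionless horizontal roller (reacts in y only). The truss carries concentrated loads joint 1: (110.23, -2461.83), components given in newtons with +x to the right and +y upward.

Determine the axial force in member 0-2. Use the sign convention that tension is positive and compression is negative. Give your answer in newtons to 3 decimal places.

790.089

N=3 nodes, M=3 members, R=3 reactions → 2N=6, M+R=6
member 0 (0-1): L=5.9543, (cx,cy)=(0.5737,0.8191)
member 1 (0-2): L=6.0000, (cx,cy)=(1.0000,0.0000)
member 2 (1-2): L=5.5193, (cx,cy)=(0.4682,-0.8836)
solve A·x = −loads:
  F[0-1] = -1185.0440 N (compression)
  F[0-2] = +790.0886 N (tension)
  F[1-2] = -1687.5778 N (compression)
  Rx@0 = -110.2300 N
  Ry@0 = +970.6295 N
  Ry@2 = +1491.2005 N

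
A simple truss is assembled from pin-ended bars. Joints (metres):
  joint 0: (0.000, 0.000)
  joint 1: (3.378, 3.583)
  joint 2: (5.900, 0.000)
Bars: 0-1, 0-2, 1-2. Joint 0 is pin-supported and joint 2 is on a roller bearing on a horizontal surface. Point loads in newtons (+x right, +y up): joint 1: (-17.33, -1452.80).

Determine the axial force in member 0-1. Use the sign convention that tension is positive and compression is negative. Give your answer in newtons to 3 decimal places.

-867.951

N=3 nodes, M=3 members, R=3 reactions → 2N=6, M+R=6
member 0 (0-1): L=4.9243, (cx,cy)=(0.6860,0.7276)
member 1 (0-2): L=5.9000, (cx,cy)=(1.0000,0.0000)
member 2 (1-2): L=4.3816, (cx,cy)=(0.5756,-0.8177)
solve A·x = −loads:
  F[0-1] = -867.9512 N (compression)
  F[0-2] = +578.0717 N (tension)
  F[1-2] = -1004.3125 N (compression)
  Rx@0 = +17.3300 N
  Ry@0 = +631.5347 N
  Ry@2 = +821.2653 N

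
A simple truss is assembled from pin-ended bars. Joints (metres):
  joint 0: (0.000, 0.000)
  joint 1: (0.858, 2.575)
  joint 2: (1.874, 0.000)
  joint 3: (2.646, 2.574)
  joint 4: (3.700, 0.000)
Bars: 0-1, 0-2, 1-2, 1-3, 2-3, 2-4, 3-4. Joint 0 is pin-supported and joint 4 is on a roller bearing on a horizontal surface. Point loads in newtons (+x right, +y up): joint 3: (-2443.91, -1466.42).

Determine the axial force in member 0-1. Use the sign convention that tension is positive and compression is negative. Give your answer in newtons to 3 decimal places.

-2232.376

N=5 nodes, M=7 members, R=3 reactions → 2N=10, M+R=10
member 0 (0-1): L=2.7142, (cx,cy)=(0.3161,0.9487)
member 1 (0-2): L=1.8740, (cx,cy)=(1.0000,0.0000)
member 2 (1-2): L=2.7682, (cx,cy)=(0.3670,-0.9302)
member 3 (1-3): L=1.7880, (cx,cy)=(1.0000,-0.0006)
member 4 (2-3): L=2.6873, (cx,cy)=(0.2873,0.9578)
member 5 (2-4): L=1.8260, (cx,cy)=(1.0000,0.0000)
member 6 (3-4): L=2.7814, (cx,cy)=(0.3789,-0.9254)
solve A·x = −loads:
  F[0-1] = -2232.3762 N (compression)
  F[0-2] = -1738.2174 N (compression)
  F[1-2] = +2277.7239 N (tension)
  F[1-3] = -1541.6784 N (compression)
  F[2-3] = -2212.0057 N (compression)
  F[2-4] = -266.7678 N (compression)
  F[3-4] = +703.9827 N (tension)
  Rx@0 = +2443.9100 N
  Ry@0 = +2117.9003 N
  Ry@4 = -651.4803 N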